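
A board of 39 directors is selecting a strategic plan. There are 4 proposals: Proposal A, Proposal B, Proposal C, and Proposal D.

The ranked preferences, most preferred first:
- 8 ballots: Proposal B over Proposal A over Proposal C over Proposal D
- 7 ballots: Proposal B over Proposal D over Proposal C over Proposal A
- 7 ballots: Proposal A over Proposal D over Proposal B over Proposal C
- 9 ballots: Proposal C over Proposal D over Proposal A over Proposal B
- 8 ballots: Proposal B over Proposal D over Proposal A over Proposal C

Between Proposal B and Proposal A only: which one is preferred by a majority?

Proposal B is ranked above Proposal A on 23 ballots; Proposal A above Proposal B on 16.

Proposal B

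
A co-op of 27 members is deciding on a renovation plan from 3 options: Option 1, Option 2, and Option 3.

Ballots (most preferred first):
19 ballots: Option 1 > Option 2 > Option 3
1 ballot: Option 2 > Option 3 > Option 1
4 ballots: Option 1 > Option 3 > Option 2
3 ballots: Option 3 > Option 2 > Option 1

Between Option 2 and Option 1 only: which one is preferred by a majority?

Option 1

Option 2 is ranked above Option 1 on 4 ballots; Option 1 above Option 2 on 23.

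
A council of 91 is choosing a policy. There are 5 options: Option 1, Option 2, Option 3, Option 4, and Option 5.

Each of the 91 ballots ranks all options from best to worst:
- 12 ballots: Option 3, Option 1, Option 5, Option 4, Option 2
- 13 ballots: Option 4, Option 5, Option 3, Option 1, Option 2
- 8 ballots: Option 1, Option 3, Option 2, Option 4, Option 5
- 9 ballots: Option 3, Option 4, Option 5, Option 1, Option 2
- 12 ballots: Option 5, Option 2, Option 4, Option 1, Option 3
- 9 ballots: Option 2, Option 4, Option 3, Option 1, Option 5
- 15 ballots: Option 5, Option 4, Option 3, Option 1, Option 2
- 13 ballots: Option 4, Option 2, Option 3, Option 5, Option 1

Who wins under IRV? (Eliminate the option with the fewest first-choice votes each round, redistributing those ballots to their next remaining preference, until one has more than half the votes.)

Round 1: Option 1 8, Option 2 9, Option 3 21, Option 4 26, Option 5 27. Option 1 eliminated.
Round 2: Option 2 9, Option 3 29, Option 4 26, Option 5 27. Option 2 eliminated.
Round 3: Option 3 29, Option 4 35, Option 5 27. Option 5 eliminated.
Round 4: Option 3 29, Option 4 62. Option 4 has a majority (≥46).

Option 4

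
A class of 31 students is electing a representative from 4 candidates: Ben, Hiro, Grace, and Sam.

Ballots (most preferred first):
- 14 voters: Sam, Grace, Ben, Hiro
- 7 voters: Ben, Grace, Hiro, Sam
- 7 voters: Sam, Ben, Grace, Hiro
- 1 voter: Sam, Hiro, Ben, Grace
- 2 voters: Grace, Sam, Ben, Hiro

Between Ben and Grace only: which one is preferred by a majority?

Grace

Ben is ranked above Grace on 15 ballots; Grace above Ben on 16.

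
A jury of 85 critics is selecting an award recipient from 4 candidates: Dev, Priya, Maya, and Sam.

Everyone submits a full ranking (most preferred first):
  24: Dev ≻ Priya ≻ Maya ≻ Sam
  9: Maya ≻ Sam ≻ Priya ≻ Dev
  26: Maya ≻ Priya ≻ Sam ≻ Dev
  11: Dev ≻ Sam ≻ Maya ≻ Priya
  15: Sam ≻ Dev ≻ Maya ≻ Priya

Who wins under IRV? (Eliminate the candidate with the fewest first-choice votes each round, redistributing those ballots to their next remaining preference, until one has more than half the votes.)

Dev

Round 1: Dev 35, Priya 0, Maya 35, Sam 15. Priya eliminated.
Round 2: Dev 35, Maya 35, Sam 15. Sam eliminated.
Round 3: Dev 50, Maya 35. Dev has a majority (≥43).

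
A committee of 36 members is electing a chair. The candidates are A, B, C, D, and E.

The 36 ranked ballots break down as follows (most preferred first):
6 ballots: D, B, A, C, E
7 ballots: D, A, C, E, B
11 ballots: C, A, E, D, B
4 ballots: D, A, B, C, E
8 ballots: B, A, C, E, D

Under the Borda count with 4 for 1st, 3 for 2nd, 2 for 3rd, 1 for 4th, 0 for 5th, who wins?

A

A: 6×2 + 7×3 + 11×3 + 4×3 + 8×3 = 102
B: 6×3 + 7×0 + 11×0 + 4×2 + 8×4 = 58
C: 6×1 + 7×2 + 11×4 + 4×1 + 8×2 = 84
D: 6×4 + 7×4 + 11×1 + 4×4 + 8×0 = 79
E: 6×0 + 7×1 + 11×2 + 4×0 + 8×1 = 37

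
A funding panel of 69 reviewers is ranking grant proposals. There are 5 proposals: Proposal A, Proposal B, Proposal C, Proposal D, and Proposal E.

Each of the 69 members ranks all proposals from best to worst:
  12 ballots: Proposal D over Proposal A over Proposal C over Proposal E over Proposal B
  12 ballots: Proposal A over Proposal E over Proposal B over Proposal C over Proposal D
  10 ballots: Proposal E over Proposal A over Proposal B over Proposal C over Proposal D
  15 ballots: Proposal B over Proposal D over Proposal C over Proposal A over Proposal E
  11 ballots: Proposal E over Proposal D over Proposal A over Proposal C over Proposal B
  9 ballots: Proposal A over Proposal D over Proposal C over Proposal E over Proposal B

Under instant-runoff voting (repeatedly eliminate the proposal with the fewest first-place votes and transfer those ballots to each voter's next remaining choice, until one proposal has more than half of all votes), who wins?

Round 1: Proposal A 21, Proposal B 15, Proposal C 0, Proposal D 12, Proposal E 21. Proposal C eliminated.
Round 2: Proposal A 21, Proposal B 15, Proposal D 12, Proposal E 21. Proposal D eliminated.
Round 3: Proposal A 33, Proposal B 15, Proposal E 21. Proposal B eliminated.
Round 4: Proposal A 48, Proposal E 21. Proposal A has a majority (≥35).

Proposal A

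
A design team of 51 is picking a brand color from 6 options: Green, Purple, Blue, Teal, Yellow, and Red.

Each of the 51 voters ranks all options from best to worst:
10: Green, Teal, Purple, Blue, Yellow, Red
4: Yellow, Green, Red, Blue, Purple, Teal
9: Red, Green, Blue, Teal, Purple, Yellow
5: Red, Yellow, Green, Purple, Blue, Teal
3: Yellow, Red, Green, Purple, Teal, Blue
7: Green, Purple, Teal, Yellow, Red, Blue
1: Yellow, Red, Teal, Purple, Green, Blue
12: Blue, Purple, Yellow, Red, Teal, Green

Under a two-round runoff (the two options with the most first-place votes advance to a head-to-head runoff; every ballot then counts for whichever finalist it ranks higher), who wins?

Round 1 first-place votes: Green 17, Purple 0, Blue 12, Teal 0, Yellow 8, Red 14. Green and Red advance.
Runoff: Green is ranked above Red on 21 ballots, Red above Green on 30.

Red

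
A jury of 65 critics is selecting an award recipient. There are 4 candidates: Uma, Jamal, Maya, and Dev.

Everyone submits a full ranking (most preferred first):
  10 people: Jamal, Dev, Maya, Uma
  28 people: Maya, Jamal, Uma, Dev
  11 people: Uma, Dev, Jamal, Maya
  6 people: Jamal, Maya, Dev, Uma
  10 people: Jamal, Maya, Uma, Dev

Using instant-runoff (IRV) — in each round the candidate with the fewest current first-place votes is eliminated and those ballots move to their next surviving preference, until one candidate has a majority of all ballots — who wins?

Jamal

Round 1: Uma 11, Jamal 26, Maya 28, Dev 0. Dev eliminated.
Round 2: Uma 11, Jamal 26, Maya 28. Uma eliminated.
Round 3: Jamal 37, Maya 28. Jamal has a majority (≥33).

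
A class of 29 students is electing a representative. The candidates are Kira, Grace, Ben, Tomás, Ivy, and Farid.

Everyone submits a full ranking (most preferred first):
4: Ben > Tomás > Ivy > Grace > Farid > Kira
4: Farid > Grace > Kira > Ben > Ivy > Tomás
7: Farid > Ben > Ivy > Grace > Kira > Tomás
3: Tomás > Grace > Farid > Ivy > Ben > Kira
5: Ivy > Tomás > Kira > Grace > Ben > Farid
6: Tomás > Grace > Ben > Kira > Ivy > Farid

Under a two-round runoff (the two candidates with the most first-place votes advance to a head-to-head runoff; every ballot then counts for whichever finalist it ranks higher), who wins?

Tomás

Round 1 first-place votes: Kira 0, Grace 0, Ben 4, Tomás 9, Ivy 5, Farid 11. Farid and Tomás advance.
Runoff: Farid is ranked above Tomás on 11 ballots, Tomás above Farid on 18.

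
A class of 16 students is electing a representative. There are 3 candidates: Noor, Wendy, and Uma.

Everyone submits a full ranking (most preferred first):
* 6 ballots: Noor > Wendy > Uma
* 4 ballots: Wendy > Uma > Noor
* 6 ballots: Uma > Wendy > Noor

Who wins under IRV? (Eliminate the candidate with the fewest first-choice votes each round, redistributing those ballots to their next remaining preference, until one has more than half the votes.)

Round 1: Noor 6, Wendy 4, Uma 6. Wendy eliminated.
Round 2: Noor 6, Uma 10. Uma has a majority (≥9).

Uma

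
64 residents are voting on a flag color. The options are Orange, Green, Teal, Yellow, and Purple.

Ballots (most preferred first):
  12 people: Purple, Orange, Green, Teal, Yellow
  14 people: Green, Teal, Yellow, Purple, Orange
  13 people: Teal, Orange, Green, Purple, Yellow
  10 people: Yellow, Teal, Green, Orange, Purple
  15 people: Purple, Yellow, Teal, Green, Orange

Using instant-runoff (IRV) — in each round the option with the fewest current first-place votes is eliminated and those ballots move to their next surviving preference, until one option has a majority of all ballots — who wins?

Round 1: Orange 0, Green 14, Teal 13, Yellow 10, Purple 27. Orange eliminated.
Round 2: Green 14, Teal 13, Yellow 10, Purple 27. Yellow eliminated.
Round 3: Green 14, Teal 23, Purple 27. Green eliminated.
Round 4: Teal 37, Purple 27. Teal has a majority (≥33).

Teal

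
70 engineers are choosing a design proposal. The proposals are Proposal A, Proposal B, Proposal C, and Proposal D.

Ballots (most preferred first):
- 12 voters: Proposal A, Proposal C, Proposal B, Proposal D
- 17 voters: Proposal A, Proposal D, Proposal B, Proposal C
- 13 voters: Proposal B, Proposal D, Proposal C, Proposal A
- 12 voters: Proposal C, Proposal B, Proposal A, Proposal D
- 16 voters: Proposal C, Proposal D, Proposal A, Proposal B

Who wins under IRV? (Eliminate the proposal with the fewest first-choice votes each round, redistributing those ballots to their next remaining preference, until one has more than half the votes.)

Round 1: Proposal A 29, Proposal B 13, Proposal C 28, Proposal D 0. Proposal D eliminated.
Round 2: Proposal A 29, Proposal B 13, Proposal C 28. Proposal B eliminated.
Round 3: Proposal A 29, Proposal C 41. Proposal C has a majority (≥36).

Proposal C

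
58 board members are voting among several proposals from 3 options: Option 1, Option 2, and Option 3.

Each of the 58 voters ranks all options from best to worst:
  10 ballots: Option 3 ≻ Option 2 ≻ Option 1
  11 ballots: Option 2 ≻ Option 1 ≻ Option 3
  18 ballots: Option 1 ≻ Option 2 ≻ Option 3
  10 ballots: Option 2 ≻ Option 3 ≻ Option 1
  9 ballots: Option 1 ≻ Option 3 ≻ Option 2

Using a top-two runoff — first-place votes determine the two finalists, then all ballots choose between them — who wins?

Option 2

Round 1 first-place votes: Option 1 27, Option 2 21, Option 3 10. Option 1 and Option 2 advance.
Runoff: Option 1 is ranked above Option 2 on 27 ballots, Option 2 above Option 1 on 31.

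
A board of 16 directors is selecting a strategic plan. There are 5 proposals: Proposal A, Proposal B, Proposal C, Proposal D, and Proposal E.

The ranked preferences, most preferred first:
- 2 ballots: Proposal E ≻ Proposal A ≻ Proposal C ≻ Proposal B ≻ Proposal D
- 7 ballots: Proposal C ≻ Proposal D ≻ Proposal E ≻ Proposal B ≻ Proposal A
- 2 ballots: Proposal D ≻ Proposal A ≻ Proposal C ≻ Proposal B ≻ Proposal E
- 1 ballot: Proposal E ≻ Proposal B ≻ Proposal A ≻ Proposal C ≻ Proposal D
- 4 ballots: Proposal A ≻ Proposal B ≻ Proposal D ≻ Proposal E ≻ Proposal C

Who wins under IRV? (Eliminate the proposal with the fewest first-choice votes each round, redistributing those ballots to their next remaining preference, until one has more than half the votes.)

Proposal A

Round 1: Proposal A 4, Proposal B 0, Proposal C 7, Proposal D 2, Proposal E 3. Proposal B eliminated.
Round 2: Proposal A 4, Proposal C 7, Proposal D 2, Proposal E 3. Proposal D eliminated.
Round 3: Proposal A 6, Proposal C 7, Proposal E 3. Proposal E eliminated.
Round 4: Proposal A 9, Proposal C 7. Proposal A has a majority (≥9).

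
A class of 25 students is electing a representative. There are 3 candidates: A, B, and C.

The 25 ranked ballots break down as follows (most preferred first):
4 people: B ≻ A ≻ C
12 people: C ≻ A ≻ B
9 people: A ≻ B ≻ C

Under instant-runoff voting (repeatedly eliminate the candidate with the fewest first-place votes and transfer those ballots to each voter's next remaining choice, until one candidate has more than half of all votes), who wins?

A

Round 1: A 9, B 4, C 12. B eliminated.
Round 2: A 13, C 12. A has a majority (≥13).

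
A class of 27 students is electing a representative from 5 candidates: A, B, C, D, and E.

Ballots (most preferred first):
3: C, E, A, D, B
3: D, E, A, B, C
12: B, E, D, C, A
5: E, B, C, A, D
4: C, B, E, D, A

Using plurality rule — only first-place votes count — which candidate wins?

B

First-place votes: A 0, B 12, C 7, D 3, E 5.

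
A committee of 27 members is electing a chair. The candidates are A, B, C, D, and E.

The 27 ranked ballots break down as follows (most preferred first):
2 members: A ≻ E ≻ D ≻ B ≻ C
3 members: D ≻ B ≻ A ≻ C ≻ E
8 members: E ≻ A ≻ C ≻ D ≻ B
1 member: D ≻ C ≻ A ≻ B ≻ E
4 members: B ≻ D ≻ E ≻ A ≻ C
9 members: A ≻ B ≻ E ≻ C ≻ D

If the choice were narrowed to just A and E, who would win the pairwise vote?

A is ranked above E on 15 ballots; E above A on 12.

A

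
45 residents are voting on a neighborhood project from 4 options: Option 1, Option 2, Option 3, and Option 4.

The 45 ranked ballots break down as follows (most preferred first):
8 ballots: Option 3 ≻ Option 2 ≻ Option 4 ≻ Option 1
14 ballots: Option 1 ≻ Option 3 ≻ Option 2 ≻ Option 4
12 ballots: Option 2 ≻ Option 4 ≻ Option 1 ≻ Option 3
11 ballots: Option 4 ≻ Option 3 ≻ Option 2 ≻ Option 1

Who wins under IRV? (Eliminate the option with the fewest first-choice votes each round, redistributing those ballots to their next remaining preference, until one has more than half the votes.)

Round 1: Option 1 14, Option 2 12, Option 3 8, Option 4 11. Option 3 eliminated.
Round 2: Option 1 14, Option 2 20, Option 4 11. Option 4 eliminated.
Round 3: Option 1 14, Option 2 31. Option 2 has a majority (≥23).

Option 2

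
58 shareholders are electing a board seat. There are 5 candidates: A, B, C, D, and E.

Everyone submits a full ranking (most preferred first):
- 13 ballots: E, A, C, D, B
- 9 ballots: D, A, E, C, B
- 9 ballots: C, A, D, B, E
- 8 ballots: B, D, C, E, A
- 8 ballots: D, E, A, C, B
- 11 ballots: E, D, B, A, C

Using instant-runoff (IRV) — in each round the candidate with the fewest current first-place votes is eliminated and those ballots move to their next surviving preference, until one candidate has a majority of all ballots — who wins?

D

Round 1: A 0, B 8, C 9, D 17, E 24. A eliminated.
Round 2: B 8, C 9, D 17, E 24. B eliminated.
Round 3: C 9, D 25, E 24. C eliminated.
Round 4: D 34, E 24. D has a majority (≥30).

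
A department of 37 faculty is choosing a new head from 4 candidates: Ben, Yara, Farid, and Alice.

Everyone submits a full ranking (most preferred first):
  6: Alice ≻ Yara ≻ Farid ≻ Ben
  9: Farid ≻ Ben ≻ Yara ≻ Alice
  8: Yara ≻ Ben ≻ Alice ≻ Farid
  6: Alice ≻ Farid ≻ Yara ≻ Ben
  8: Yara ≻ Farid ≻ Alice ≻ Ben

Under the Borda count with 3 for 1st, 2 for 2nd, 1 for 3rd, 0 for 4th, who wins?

Yara

Ben: 6×0 + 9×2 + 8×2 + 6×0 + 8×0 = 34
Yara: 6×2 + 9×1 + 8×3 + 6×1 + 8×3 = 75
Farid: 6×1 + 9×3 + 8×0 + 6×2 + 8×2 = 61
Alice: 6×3 + 9×0 + 8×1 + 6×3 + 8×1 = 52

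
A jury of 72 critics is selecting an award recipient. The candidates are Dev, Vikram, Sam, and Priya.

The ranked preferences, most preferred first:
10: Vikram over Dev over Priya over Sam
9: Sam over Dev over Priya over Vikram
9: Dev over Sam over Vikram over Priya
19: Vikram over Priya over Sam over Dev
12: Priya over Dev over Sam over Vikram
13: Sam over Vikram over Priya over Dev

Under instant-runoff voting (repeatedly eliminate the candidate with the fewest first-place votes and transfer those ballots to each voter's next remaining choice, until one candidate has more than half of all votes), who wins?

Round 1: Dev 9, Vikram 29, Sam 22, Priya 12. Dev eliminated.
Round 2: Vikram 29, Sam 31, Priya 12. Priya eliminated.
Round 3: Vikram 29, Sam 43. Sam has a majority (≥37).

Sam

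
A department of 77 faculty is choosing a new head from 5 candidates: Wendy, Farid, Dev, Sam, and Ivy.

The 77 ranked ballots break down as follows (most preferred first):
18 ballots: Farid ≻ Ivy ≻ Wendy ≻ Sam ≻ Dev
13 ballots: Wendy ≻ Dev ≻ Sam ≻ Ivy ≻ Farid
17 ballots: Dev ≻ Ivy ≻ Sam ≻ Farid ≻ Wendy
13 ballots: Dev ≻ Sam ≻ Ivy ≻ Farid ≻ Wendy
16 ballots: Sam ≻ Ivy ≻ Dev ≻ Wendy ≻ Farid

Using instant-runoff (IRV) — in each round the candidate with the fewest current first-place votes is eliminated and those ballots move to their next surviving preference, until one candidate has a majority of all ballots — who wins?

Round 1: Wendy 13, Farid 18, Dev 30, Sam 16, Ivy 0. Ivy eliminated.
Round 2: Wendy 13, Farid 18, Dev 30, Sam 16. Wendy eliminated.
Round 3: Farid 18, Dev 43, Sam 16. Dev has a majority (≥39).

Dev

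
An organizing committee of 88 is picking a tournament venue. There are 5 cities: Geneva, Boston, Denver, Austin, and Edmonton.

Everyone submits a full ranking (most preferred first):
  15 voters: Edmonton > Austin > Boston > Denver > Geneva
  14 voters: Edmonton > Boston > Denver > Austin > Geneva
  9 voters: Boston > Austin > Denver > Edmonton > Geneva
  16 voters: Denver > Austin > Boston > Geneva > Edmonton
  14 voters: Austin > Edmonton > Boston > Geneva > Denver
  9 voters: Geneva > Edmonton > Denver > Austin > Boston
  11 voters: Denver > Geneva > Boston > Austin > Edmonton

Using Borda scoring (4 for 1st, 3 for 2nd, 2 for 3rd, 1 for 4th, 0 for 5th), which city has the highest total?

Austin

Geneva: 15×0 + 14×0 + 9×0 + 16×1 + 14×1 + 9×4 + 11×3 = 99
Boston: 15×2 + 14×3 + 9×4 + 16×2 + 14×2 + 9×0 + 11×2 = 190
Denver: 15×1 + 14×2 + 9×2 + 16×4 + 14×0 + 9×2 + 11×4 = 187
Austin: 15×3 + 14×1 + 9×3 + 16×3 + 14×4 + 9×1 + 11×1 = 210
Edmonton: 15×4 + 14×4 + 9×1 + 16×0 + 14×3 + 9×3 + 11×0 = 194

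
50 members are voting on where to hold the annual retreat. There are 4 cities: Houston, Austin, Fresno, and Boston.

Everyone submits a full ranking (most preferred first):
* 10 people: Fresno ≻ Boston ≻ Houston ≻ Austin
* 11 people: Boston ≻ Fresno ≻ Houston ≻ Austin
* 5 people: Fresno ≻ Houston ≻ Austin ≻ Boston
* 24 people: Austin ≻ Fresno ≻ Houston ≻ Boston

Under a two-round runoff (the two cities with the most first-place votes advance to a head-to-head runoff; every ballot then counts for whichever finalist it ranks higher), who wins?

Fresno

Round 1 first-place votes: Houston 0, Austin 24, Fresno 15, Boston 11. Austin and Fresno advance.
Runoff: Austin is ranked above Fresno on 24 ballots, Fresno above Austin on 26.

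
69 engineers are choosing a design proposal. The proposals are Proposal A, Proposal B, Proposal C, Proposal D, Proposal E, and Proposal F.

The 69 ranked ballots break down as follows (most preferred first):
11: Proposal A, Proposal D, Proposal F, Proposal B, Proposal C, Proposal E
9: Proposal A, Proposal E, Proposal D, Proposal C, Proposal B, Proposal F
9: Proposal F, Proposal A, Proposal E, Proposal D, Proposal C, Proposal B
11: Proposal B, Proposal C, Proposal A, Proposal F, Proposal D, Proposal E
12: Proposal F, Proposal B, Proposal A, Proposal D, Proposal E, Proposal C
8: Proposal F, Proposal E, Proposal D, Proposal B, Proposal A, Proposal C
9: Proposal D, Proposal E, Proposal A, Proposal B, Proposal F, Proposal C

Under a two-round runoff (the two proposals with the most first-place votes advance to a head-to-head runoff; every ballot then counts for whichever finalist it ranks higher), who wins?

Round 1 first-place votes: Proposal A 20, Proposal B 11, Proposal C 0, Proposal D 9, Proposal E 0, Proposal F 29. Proposal F and Proposal A advance.
Runoff: Proposal F is ranked above Proposal A on 29 ballots, Proposal A above Proposal F on 40.

Proposal A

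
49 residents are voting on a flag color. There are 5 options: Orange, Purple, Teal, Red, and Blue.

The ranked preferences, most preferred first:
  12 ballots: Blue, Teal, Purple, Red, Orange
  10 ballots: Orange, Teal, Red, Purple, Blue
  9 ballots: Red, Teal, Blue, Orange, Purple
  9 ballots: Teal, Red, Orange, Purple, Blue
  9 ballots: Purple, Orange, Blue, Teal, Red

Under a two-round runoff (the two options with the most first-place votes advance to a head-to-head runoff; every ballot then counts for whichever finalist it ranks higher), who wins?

Orange

Round 1 first-place votes: Orange 10, Purple 9, Teal 9, Red 9, Blue 12. Blue and Orange advance.
Runoff: Blue is ranked above Orange on 21 ballots, Orange above Blue on 28.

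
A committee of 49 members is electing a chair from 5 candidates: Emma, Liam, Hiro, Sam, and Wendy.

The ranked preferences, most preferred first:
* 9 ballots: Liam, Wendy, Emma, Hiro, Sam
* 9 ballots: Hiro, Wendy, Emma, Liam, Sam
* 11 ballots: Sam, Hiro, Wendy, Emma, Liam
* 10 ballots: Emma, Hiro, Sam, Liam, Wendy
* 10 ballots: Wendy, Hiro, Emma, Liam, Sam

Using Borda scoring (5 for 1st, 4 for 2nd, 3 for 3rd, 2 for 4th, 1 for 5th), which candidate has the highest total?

Hiro

Emma: 9×3 + 9×3 + 11×2 + 10×5 + 10×3 = 156
Liam: 9×5 + 9×2 + 11×1 + 10×2 + 10×2 = 114
Hiro: 9×2 + 9×5 + 11×4 + 10×4 + 10×4 = 187
Sam: 9×1 + 9×1 + 11×5 + 10×3 + 10×1 = 113
Wendy: 9×4 + 9×4 + 11×3 + 10×1 + 10×5 = 165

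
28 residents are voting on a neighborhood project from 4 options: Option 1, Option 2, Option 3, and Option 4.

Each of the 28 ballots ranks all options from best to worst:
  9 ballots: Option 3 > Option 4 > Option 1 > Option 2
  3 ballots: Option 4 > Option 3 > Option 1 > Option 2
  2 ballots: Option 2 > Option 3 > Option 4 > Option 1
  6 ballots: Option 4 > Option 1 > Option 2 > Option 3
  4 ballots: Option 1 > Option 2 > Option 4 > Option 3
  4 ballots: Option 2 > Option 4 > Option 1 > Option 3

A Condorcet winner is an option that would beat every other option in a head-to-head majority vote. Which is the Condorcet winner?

Option 4 vs Option 1: 24–4
Option 4 vs Option 2: 18–10
Option 4 vs Option 3: 17–11
Option 4 beats every other option.

Option 4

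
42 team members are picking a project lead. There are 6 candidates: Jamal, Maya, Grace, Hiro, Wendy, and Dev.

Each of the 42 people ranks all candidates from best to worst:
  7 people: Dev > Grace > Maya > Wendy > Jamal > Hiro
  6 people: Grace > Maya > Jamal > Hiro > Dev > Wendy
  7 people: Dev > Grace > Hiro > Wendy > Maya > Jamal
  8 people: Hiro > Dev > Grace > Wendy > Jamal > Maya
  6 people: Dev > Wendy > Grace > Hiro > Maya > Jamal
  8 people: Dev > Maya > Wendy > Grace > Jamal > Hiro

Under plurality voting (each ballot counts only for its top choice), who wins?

First-place votes: Jamal 0, Maya 0, Grace 6, Hiro 8, Wendy 0, Dev 28.

Dev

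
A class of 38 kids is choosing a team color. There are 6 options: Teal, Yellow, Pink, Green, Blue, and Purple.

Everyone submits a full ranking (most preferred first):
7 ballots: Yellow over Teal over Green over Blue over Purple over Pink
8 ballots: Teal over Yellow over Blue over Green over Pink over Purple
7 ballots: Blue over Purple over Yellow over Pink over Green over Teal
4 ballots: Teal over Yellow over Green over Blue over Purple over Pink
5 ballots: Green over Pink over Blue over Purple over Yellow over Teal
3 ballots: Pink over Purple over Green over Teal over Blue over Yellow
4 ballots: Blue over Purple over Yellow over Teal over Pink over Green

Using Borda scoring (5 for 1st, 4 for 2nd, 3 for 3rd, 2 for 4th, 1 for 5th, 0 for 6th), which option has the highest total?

Teal: 7×4 + 8×5 + 7×0 + 4×5 + 5×0 + 3×2 + 4×2 = 102
Yellow: 7×5 + 8×4 + 7×3 + 4×4 + 5×1 + 3×0 + 4×3 = 121
Pink: 7×0 + 8×1 + 7×2 + 4×0 + 5×4 + 3×5 + 4×1 = 61
Green: 7×3 + 8×2 + 7×1 + 4×3 + 5×5 + 3×3 + 4×0 = 90
Blue: 7×2 + 8×3 + 7×5 + 4×2 + 5×3 + 3×1 + 4×5 = 119
Purple: 7×1 + 8×0 + 7×4 + 4×1 + 5×2 + 3×4 + 4×4 = 77

Yellow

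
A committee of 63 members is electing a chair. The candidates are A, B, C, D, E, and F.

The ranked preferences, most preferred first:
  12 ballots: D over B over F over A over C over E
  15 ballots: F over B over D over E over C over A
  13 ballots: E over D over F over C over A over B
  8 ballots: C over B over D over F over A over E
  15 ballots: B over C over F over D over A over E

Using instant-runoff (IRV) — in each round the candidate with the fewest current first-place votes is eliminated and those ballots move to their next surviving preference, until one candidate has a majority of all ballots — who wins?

Round 1: A 0, B 15, C 8, D 12, E 13, F 15. A eliminated.
Round 2: B 15, C 8, D 12, E 13, F 15. C eliminated.
Round 3: B 23, D 12, E 13, F 15. D eliminated.
Round 4: B 35, E 13, F 15. B has a majority (≥32).

B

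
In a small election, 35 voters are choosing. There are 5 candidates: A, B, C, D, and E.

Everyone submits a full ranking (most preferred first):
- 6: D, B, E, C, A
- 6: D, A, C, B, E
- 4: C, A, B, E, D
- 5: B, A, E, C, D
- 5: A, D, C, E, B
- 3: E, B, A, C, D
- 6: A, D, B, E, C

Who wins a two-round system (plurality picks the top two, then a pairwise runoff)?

Round 1 first-place votes: A 11, B 5, C 4, D 12, E 3. D and A advance.
Runoff: D is ranked above A on 12 ballots, A above D on 23.

A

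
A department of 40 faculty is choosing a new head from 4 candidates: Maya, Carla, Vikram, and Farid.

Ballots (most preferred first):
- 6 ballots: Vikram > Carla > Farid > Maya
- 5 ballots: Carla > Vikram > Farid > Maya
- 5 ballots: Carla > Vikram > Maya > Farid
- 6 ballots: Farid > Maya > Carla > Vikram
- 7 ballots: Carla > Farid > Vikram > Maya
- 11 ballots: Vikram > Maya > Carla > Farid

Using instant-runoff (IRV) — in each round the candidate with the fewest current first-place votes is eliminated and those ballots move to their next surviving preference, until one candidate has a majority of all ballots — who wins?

Carla

Round 1: Maya 0, Carla 17, Vikram 17, Farid 6. Maya eliminated.
Round 2: Carla 17, Vikram 17, Farid 6. Farid eliminated.
Round 3: Carla 23, Vikram 17. Carla has a majority (≥21).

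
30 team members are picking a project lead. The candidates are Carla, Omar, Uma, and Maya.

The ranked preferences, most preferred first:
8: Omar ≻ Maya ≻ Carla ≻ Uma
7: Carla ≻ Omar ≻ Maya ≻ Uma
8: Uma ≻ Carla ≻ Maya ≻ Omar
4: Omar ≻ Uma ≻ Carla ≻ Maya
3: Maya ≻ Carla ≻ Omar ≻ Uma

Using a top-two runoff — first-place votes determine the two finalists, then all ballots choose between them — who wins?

Omar

Round 1 first-place votes: Carla 7, Omar 12, Uma 8, Maya 3. Omar and Uma advance.
Runoff: Omar is ranked above Uma on 22 ballots, Uma above Omar on 8.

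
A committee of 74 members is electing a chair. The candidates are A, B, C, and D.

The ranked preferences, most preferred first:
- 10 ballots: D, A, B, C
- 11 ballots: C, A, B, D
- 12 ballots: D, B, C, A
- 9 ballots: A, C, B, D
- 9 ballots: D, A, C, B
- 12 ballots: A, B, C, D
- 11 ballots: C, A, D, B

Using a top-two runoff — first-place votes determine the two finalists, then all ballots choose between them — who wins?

C

Round 1 first-place votes: A 21, B 0, C 22, D 31. D and C advance.
Runoff: D is ranked above C on 31 ballots, C above D on 43.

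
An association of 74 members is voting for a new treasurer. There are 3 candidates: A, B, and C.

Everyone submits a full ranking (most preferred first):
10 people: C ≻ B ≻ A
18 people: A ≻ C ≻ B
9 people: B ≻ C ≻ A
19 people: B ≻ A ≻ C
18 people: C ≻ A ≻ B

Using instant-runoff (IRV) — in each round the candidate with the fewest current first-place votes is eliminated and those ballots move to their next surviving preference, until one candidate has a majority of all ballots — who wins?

Round 1: A 18, B 28, C 28. A eliminated.
Round 2: B 28, C 46. C has a majority (≥38).

C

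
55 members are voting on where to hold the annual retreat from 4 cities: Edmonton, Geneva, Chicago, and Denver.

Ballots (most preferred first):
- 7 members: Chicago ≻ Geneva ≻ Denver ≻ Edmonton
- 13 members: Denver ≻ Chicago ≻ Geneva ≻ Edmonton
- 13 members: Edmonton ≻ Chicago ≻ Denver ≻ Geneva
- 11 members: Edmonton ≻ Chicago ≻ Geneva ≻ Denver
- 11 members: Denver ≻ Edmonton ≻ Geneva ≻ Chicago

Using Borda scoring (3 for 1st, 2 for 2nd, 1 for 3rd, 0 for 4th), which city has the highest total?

Edmonton: 7×0 + 13×0 + 13×3 + 11×3 + 11×2 = 94
Geneva: 7×2 + 13×1 + 13×0 + 11×1 + 11×1 = 49
Chicago: 7×3 + 13×2 + 13×2 + 11×2 + 11×0 = 95
Denver: 7×1 + 13×3 + 13×1 + 11×0 + 11×3 = 92

Chicago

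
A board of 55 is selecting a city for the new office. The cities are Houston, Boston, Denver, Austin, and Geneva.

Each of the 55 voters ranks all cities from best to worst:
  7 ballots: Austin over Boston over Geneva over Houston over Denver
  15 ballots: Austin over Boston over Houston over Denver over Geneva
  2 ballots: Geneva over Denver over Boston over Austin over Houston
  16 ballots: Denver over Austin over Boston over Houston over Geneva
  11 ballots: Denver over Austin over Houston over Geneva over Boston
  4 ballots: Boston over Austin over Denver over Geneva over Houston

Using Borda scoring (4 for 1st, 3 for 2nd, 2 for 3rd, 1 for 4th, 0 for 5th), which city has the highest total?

Houston: 7×1 + 15×2 + 2×0 + 16×1 + 11×2 + 4×0 = 75
Boston: 7×3 + 15×3 + 2×2 + 16×2 + 11×0 + 4×4 = 118
Denver: 7×0 + 15×1 + 2×3 + 16×4 + 11×4 + 4×2 = 137
Austin: 7×4 + 15×4 + 2×1 + 16×3 + 11×3 + 4×3 = 183
Geneva: 7×2 + 15×0 + 2×4 + 16×0 + 11×1 + 4×1 = 37

Austin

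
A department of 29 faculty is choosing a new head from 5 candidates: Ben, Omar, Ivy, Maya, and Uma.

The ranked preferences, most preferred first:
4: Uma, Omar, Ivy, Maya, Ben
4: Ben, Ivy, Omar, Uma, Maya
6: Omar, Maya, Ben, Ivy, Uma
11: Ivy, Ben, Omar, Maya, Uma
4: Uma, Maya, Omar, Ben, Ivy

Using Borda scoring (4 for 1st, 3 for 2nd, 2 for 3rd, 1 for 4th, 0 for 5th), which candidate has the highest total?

Omar

Ben: 4×0 + 4×4 + 6×2 + 11×3 + 4×1 = 65
Omar: 4×3 + 4×2 + 6×4 + 11×2 + 4×2 = 74
Ivy: 4×2 + 4×3 + 6×1 + 11×4 + 4×0 = 70
Maya: 4×1 + 4×0 + 6×3 + 11×1 + 4×3 = 45
Uma: 4×4 + 4×1 + 6×0 + 11×0 + 4×4 = 36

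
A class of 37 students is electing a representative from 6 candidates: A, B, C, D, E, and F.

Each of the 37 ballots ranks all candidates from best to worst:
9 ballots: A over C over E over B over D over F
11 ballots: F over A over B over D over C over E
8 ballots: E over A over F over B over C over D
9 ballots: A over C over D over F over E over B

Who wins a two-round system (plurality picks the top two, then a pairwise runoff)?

Round 1 first-place votes: A 18, B 0, C 0, D 0, E 8, F 11. A and F advance.
Runoff: A is ranked above F on 26 ballots, F above A on 11.

A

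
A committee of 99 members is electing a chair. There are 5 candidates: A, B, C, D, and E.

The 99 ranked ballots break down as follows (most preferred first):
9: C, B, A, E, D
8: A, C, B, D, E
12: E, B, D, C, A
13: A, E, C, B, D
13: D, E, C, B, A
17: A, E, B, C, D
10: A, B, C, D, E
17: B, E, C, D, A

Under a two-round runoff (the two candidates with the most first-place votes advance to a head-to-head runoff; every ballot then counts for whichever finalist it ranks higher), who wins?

B

Round 1 first-place votes: A 48, B 17, C 9, D 13, E 12. A and B advance.
Runoff: A is ranked above B on 48 ballots, B above A on 51.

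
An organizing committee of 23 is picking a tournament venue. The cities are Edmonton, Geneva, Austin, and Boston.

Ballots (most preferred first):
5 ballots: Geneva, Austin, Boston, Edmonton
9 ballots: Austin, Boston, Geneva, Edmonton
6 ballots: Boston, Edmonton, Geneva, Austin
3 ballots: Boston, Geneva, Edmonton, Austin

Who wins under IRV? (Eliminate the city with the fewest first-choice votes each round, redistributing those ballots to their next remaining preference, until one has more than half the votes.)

Round 1: Edmonton 0, Geneva 5, Austin 9, Boston 9. Edmonton eliminated.
Round 2: Geneva 5, Austin 9, Boston 9. Geneva eliminated.
Round 3: Austin 14, Boston 9. Austin has a majority (≥12).

Austin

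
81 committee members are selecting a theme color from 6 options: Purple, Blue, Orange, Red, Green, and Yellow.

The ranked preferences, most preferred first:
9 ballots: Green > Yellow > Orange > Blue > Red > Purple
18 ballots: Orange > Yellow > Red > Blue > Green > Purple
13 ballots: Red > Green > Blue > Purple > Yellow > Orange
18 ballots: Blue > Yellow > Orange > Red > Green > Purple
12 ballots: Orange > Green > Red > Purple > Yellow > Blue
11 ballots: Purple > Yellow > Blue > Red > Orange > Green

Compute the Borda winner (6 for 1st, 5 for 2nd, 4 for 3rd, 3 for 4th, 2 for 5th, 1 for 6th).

Purple: 9×1 + 18×1 + 13×3 + 18×1 + 12×3 + 11×6 = 186
Blue: 9×3 + 18×3 + 13×4 + 18×6 + 12×1 + 11×4 = 297
Orange: 9×4 + 18×6 + 13×1 + 18×4 + 12×6 + 11×2 = 323
Red: 9×2 + 18×4 + 13×6 + 18×3 + 12×4 + 11×3 = 303
Green: 9×6 + 18×2 + 13×5 + 18×2 + 12×5 + 11×1 = 262
Yellow: 9×5 + 18×5 + 13×2 + 18×5 + 12×2 + 11×5 = 330

Yellow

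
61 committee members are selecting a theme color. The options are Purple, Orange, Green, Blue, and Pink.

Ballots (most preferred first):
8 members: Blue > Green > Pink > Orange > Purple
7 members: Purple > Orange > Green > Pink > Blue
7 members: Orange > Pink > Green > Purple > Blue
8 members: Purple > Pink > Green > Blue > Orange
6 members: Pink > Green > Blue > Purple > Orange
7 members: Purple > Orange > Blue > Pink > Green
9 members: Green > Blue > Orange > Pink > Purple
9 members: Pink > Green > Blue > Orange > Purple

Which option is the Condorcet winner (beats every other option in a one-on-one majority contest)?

Pink vs Purple: 39–22
Pink vs Orange: 31–30
Pink vs Green: 37–24
Pink vs Blue: 37–24
Pink beats every other option.

Pink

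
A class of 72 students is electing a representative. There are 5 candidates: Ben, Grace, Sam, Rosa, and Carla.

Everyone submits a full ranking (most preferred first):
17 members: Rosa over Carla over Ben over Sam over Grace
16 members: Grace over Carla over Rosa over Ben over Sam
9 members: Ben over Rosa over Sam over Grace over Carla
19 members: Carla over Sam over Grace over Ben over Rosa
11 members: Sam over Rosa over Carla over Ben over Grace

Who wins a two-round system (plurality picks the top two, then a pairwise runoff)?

Rosa

Round 1 first-place votes: Ben 9, Grace 16, Sam 11, Rosa 17, Carla 19. Carla and Rosa advance.
Runoff: Carla is ranked above Rosa on 35 ballots, Rosa above Carla on 37.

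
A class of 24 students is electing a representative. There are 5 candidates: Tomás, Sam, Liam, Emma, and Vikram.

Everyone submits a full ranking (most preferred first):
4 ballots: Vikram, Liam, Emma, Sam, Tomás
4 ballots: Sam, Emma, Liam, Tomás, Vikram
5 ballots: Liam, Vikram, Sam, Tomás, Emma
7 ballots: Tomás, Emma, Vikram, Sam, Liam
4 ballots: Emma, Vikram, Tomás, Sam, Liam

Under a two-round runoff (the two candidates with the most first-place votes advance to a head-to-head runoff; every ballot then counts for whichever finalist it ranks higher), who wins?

Liam

Round 1 first-place votes: Tomás 7, Sam 4, Liam 5, Emma 4, Vikram 4. Tomás and Liam advance.
Runoff: Tomás is ranked above Liam on 11 ballots, Liam above Tomás on 13.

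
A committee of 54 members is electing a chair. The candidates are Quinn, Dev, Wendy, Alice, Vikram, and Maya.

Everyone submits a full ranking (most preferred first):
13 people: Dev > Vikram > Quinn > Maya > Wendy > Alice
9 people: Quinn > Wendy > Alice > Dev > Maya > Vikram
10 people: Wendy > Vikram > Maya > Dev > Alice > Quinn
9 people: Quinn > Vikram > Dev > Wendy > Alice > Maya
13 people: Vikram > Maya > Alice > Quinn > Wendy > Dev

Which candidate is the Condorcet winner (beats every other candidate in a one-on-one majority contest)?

Vikram

Vikram vs Quinn: 36–18
Vikram vs Dev: 32–22
Vikram vs Wendy: 35–19
Vikram vs Alice: 45–9
Vikram vs Maya: 45–9
Vikram beats every other candidate.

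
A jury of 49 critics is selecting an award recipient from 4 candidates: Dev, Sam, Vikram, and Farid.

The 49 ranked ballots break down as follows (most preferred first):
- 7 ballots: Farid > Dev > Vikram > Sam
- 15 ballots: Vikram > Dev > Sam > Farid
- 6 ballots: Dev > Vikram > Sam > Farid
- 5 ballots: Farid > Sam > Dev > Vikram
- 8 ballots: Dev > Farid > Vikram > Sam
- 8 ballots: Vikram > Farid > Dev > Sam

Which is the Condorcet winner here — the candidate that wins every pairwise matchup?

Dev vs Sam: 44–5
Dev vs Vikram: 26–23
Dev vs Farid: 29–20
Dev beats every other candidate.

Dev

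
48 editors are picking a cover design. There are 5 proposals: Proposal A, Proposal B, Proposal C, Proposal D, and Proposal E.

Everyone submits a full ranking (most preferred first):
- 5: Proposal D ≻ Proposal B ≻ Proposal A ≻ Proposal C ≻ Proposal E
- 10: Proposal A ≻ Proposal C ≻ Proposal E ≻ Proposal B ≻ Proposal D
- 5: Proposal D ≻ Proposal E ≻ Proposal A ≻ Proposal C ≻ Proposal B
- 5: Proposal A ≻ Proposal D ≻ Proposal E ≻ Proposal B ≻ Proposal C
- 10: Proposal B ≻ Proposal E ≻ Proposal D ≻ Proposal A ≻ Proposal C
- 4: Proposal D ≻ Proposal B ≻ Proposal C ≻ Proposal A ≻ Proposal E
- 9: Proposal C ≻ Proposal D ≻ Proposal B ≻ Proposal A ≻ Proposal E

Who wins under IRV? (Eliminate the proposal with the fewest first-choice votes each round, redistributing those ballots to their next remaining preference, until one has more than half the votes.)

Round 1: Proposal A 15, Proposal B 10, Proposal C 9, Proposal D 14, Proposal E 0. Proposal E eliminated.
Round 2: Proposal A 15, Proposal B 10, Proposal C 9, Proposal D 14. Proposal C eliminated.
Round 3: Proposal A 15, Proposal B 10, Proposal D 23. Proposal B eliminated.
Round 4: Proposal A 15, Proposal D 33. Proposal D has a majority (≥25).

Proposal D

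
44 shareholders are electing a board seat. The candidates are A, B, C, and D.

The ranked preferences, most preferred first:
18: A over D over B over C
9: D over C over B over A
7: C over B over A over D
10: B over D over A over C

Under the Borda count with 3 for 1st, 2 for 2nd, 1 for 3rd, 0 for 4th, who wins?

A: 18×3 + 9×0 + 7×1 + 10×1 = 71
B: 18×1 + 9×1 + 7×2 + 10×3 = 71
C: 18×0 + 9×2 + 7×3 + 10×0 = 39
D: 18×2 + 9×3 + 7×0 + 10×2 = 83

D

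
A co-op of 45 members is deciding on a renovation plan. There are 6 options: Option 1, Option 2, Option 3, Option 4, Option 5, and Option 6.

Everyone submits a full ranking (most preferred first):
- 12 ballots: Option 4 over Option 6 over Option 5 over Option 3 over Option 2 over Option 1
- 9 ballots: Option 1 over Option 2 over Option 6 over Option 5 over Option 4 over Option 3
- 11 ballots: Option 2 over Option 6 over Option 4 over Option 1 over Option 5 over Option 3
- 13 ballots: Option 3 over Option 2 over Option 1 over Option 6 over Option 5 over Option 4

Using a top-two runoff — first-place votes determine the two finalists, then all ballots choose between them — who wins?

Option 4

Round 1 first-place votes: Option 1 9, Option 2 11, Option 3 13, Option 4 12, Option 5 0, Option 6 0. Option 3 and Option 4 advance.
Runoff: Option 3 is ranked above Option 4 on 13 ballots, Option 4 above Option 3 on 32.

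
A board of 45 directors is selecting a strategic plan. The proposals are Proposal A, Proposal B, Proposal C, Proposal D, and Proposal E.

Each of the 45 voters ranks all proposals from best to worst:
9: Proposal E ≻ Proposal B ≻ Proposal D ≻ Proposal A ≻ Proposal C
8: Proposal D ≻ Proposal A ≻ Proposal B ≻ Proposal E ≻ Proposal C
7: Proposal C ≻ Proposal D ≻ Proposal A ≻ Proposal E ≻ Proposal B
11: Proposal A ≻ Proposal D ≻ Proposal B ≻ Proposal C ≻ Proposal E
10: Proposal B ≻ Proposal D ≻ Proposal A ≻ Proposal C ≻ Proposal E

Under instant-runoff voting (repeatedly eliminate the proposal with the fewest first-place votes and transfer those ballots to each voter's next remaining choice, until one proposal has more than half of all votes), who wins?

Proposal D

Round 1: Proposal A 11, Proposal B 10, Proposal C 7, Proposal D 8, Proposal E 9. Proposal C eliminated.
Round 2: Proposal A 11, Proposal B 10, Proposal D 15, Proposal E 9. Proposal E eliminated.
Round 3: Proposal A 11, Proposal B 19, Proposal D 15. Proposal A eliminated.
Round 4: Proposal B 19, Proposal D 26. Proposal D has a majority (≥23).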